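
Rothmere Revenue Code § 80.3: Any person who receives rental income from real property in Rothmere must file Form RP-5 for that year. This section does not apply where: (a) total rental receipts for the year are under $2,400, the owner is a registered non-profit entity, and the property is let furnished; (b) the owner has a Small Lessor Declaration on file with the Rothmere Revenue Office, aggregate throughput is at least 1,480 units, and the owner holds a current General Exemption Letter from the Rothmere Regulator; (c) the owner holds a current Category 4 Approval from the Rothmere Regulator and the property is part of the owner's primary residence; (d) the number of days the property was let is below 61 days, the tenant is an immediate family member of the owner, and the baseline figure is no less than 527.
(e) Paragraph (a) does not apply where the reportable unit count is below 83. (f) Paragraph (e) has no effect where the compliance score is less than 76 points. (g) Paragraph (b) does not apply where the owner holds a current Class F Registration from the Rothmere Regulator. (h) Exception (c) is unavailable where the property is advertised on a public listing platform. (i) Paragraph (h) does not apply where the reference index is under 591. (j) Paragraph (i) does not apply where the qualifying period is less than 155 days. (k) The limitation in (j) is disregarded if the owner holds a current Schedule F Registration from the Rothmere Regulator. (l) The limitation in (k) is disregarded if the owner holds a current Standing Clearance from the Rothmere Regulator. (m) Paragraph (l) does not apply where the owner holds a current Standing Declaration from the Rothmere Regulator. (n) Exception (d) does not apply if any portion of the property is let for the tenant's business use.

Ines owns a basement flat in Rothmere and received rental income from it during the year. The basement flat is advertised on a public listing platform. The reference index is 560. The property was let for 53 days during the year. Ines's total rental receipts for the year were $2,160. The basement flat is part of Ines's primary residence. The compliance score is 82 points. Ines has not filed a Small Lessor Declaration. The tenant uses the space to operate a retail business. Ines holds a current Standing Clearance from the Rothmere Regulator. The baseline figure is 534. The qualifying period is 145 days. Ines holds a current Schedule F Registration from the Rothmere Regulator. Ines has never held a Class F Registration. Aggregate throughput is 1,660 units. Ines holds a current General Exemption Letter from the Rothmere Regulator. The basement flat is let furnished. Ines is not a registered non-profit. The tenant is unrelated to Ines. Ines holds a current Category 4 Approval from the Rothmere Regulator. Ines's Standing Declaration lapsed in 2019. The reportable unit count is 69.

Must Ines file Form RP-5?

Yes — Ines must file Form RP-5.

Exception (a) requires that the owner is a registered non-profit entity; but Ines is not a registered non-profit, so (a) is unavailable.
Exception (b) does not apply: no Small Lessor Declaration is on file.
Exception (c) is satisfied on its face — a current Category 4 Approval is held; the basement flat is part of the primary residence. Turning to paragraphs (h)–(m): (h) is triggered — the property is publicly advertised. (i) would limit (h) — the reference index is 560, under the 591 limit — but (j) sets (i) aside: (j) operates against (i): the qualifying period is 145 days, less than the 155 days limit. (k) would limit (j) — a current Schedule F Registration is held — but (l) sets (k) aside: (l) operates against (k): a current Standing Clearance is held. (m) does not operate here (no current Standing Declaration is held), so (l) stands. (c) is therefore removed.
Exception (d) fails — the tenant is unrelated to the owner.
No exception is made out. Ines falls within the general rule.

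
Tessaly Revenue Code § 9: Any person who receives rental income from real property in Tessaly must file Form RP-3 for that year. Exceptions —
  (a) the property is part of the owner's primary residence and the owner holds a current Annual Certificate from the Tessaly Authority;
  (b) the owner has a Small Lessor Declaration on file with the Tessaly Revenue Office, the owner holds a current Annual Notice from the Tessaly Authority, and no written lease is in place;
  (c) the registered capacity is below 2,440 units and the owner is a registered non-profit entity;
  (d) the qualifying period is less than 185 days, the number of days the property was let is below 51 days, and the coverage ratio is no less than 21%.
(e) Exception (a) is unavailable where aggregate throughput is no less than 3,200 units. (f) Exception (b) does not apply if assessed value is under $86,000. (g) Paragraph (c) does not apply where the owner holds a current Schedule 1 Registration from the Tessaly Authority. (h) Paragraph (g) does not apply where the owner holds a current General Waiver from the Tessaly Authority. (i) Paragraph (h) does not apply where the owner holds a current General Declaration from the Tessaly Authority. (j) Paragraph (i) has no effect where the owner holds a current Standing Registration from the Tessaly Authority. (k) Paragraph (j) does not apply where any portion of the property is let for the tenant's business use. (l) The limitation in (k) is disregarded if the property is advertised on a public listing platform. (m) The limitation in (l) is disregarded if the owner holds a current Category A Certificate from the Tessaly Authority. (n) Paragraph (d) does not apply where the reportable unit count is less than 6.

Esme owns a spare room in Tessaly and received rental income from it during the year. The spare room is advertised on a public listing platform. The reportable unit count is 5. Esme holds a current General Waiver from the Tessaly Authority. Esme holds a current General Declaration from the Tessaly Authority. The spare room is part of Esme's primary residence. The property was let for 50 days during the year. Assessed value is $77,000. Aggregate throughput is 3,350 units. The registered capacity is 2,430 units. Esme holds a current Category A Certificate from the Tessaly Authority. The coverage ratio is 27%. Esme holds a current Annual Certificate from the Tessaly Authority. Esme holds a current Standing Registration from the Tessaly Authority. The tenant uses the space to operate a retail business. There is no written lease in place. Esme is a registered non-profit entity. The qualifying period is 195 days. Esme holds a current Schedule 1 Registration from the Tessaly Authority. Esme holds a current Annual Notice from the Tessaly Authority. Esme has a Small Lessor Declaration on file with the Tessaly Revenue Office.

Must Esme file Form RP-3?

Yes — Esme must file Form RP-3.

Exception (a) is satisfied on its face — the spare room is part of the primary residence; a current Annual Certificate is held. But applying paragraph (e): (e) operates against (a): aggregate throughput is 3,350 units, meeting the 3,200 units threshold. So (a) is unavailable.
Exception (b) is satisfied on its face — a Small Lessor Declaration is on file; a current Annual Notice is held; there is no written lease. But applying paragraph (f): (f) operates against (b): assessed value is $77,000, under the $86,000 limit. (b) is therefore removed.
Exception (c): the registered capacity is 2,430 units, below the 2,440 units limit; Esme is a registered non-profit — every condition holds. Turning to paragraphs (g)–(m): (g) is engaged — a current Schedule 1 Registration is held. (h) operates (a current General Waiver is held), but is itself disapplied by (i): (i) is engaged — a current General Declaration is held. (j) would limit (i) — a current Standing Registration is held — but (k) sets (j) aside: (k) is engaged — the space is let for business use. (l) would limit (k) — the property is publicly advertised — but (m) sets (l) aside: (m) is triggered — a current Category A Certificate is held. (c) is therefore removed.
Exception (d) fails — the qualifying period is 195 days, not less than 185 days.
Every exception is unavailable, so the rule governs.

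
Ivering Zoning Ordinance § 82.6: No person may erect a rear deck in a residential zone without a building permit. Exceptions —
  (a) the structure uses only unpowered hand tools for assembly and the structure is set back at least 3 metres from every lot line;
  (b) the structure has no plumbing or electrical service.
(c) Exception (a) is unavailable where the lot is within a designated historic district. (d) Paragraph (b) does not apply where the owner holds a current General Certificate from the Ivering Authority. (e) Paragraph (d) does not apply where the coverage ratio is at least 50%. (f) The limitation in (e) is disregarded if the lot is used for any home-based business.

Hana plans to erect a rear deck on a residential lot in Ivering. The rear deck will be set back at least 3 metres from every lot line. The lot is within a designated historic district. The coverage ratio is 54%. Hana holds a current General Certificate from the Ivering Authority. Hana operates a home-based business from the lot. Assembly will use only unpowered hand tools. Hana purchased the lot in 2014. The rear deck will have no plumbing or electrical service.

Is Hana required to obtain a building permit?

Yes — Hana must obtain a building permit.

Exception (a) is satisfied on its face — assembly uses only hand tools; the setback is at least 3 m on every side. However, paragraph (c) must be considered: (c) applies — the lot is in a historic district. (a) is therefore removed.
Exception (b)'s conditions are all satisfied: there is no plumbing or electrical service. However, paragraphs (d)–(f) must be considered: (d) operates — a current General Certificate is held. (e) operates (the coverage ratio is 54%, meeting the 50% threshold), but is overridden by (f): (f) operates against (e): a home-based business operates on the lot. So (b) is unavailable.
No exception is made out. Hana falls within the general rule.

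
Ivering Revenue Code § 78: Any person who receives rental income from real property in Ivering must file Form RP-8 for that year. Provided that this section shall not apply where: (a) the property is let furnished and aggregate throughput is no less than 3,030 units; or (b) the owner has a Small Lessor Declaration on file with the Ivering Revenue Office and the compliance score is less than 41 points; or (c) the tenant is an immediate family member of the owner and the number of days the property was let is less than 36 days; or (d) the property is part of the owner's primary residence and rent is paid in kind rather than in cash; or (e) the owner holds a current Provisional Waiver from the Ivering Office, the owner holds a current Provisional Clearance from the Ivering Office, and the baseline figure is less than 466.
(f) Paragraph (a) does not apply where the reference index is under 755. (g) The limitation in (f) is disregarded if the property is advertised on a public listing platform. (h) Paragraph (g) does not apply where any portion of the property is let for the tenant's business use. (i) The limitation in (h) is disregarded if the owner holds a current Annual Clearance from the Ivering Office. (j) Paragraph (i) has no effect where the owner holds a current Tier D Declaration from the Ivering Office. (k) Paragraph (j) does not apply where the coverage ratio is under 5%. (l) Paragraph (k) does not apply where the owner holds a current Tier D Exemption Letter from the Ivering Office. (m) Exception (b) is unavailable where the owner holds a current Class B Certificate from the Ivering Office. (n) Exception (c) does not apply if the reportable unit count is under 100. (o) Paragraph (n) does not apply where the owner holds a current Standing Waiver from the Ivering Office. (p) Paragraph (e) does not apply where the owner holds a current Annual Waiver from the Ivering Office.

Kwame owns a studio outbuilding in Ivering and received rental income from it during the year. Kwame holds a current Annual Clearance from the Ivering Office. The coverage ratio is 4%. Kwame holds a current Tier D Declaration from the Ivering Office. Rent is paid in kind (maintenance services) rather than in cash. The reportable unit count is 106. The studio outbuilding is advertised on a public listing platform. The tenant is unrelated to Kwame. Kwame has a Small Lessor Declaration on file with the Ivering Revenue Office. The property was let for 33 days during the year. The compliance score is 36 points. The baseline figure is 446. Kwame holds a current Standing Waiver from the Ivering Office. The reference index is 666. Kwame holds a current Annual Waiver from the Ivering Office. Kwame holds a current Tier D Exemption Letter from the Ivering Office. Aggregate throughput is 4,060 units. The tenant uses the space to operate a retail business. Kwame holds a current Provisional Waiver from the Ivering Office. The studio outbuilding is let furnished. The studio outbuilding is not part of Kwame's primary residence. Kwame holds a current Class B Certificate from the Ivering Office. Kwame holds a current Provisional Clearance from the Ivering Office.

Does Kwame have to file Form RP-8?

Yes — Kwame must file Form RP-8.

Exception (a) is satisfied on its face — the property is let furnished; aggregate throughput is 4,060 units, meeting the 3,030 units threshold. Turning to paragraphs (f)–(l): (f) operates against (a): the reference index is 666, under the 755 limit. (g) would limit (f) — the property is publicly advertised — but (h) sets (g) aside: (h) operates — the space is let for business use. (i) would limit (h) — a current Annual Clearance is held — but (j) sets (i) aside: (j) operates against (i): a current Tier D Declaration is held. (k) would limit (j) — the coverage ratio is 4%, under the 5% limit — but (l) sets (k) aside: (l) operates against (k): a current Tier D Exemption Letter is held. (a) is therefore removed.
All of (b)'s requirements are met (a Small Lessor Declaration is on file; the compliance score is 36 points, less than the 41 points limit). However, paragraph (m) must be considered: (m) applies — a current Class B Certificate is held. Exception (b) does not apply.
Exception (c) fails — the tenant is unrelated to the owner.
Exception (d) does not apply: the studio outbuilding is not part of the primary residence.
All of (e)'s requirements are met (a current Provisional Waiver is held; a current Provisional Clearance is held; the baseline figure is 446, less than the 466 limit). However, paragraph (p) must be considered: (p) is engaged — a current Annual Waiver is held. Exception (e) does not apply.
None of the exceptions is available; § 78 applies in full.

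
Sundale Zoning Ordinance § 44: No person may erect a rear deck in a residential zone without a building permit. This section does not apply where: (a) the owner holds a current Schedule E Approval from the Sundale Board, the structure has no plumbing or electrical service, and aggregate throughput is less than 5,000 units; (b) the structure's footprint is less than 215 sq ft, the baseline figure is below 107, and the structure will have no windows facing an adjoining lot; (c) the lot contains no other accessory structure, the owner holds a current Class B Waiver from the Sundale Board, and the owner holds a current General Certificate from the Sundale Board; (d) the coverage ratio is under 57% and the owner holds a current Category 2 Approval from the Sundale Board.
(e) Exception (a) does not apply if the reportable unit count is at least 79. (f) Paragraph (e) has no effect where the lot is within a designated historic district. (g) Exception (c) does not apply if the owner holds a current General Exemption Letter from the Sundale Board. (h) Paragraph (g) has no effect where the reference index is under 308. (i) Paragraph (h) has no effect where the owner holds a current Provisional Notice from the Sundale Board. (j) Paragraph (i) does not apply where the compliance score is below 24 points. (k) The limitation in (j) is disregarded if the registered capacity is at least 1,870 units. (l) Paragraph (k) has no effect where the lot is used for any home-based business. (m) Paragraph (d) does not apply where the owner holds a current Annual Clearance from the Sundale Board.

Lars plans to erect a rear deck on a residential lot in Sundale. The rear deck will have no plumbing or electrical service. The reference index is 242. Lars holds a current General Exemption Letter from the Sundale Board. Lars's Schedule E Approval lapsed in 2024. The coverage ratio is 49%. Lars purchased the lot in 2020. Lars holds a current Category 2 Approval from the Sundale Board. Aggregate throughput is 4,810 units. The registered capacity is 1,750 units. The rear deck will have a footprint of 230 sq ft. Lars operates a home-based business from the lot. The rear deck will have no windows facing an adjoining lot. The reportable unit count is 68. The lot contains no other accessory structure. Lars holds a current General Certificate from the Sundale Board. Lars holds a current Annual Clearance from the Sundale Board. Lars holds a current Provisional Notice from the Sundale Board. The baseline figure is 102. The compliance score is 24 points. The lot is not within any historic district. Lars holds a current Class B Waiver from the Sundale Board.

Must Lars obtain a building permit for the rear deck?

Exception (a) requires that the owner holds a current Schedule E Approval from the Sundale Board; but no current Schedule E Approval is held, so (a) is unavailable.
Exception (b) requires that the structure's footprint is less than 215 sq ft; but the structure's footprint is 230 sq ft, not less than 215 sq ft, so (b) is unavailable.
Exception (c): the lot has no other accessory structure; a current Class B Waiver is held; a current General Certificate is held — every condition holds. However, paragraphs (g)–(l) must be considered: (g) applies — a current General Exemption Letter is held. (h) would limit (g) — the reference index is 242, under the 308 limit — but (i) sets (h) aside: (i) operates against (h): a current Provisional Notice is held. (j), which would lift (i), is not triggered — the compliance score is 24 points, not below 24 points. (c) is therefore removed.
All of (d)'s requirements are met (the coverage ratio is 49%, under the 57% limit; a current Category 2 Approval is held). But applying paragraph (m): (m) is engaged — a current Annual Clearance is held. So (d) is unavailable.
Every exception is unavailable, so the rule governs.

Yes — Lars must obtain a building permit.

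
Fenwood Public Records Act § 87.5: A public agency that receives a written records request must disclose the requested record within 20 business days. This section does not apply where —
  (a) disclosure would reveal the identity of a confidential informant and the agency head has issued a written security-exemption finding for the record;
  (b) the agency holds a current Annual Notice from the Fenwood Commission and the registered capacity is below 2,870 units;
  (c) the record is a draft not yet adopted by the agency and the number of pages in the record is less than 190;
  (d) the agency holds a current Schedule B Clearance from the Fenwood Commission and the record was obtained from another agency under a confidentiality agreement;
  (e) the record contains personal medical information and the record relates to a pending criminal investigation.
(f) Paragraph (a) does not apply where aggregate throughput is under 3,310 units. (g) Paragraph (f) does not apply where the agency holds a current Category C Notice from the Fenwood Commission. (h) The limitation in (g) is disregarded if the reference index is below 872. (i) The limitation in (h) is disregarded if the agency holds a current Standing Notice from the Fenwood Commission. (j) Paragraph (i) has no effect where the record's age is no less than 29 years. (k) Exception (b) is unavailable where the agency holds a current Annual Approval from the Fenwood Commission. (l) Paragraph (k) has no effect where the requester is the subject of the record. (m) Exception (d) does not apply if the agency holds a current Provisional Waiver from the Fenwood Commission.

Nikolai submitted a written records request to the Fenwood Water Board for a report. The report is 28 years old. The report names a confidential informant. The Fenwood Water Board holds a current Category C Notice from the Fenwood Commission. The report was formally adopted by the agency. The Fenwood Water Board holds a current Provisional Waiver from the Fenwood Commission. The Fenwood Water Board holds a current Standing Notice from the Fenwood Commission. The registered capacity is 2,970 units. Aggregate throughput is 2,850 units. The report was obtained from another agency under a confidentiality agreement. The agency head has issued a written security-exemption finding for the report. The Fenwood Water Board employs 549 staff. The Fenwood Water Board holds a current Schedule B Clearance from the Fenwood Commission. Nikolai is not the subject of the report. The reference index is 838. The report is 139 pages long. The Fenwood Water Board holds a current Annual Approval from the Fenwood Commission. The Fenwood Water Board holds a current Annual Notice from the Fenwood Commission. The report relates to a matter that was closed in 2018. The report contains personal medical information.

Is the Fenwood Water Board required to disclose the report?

No — exception (a) applies; the Fenwood Water Board is not required to disclose the report.

Exception (a): the report names a confidential informant; a written security-exemption finding has been issued — every condition holds. As to paragraphs (f)–(j): (f) would limit (a) — aggregate throughput is 2,850 units, under the 3,310 units limit — but (g) sets (f) aside: (g) operates against (f): a current Category C Notice is held. (h) applies (the reference index is 838, below the 872 limit), but is set aside by (i): (i) operates against (h): a current Standing Notice is held. (j), which would lift (i), is not engaged — the record's age is 28 years, short of 29 years. So (a) applies.
Exception (b) requires that the registered capacity is below 2,870 units; but the registered capacity is 2,970 units, not below 2,870 units, so (b) is unavailable.
Exception (c) requires that the record is a draft not yet adopted by the agency; but the report has been formally adopted, so (c) is unavailable.
Exception (d)'s conditions are all satisfied: a current Schedule B Clearance is held; the report was obtained under a confidentiality agreement. Turning to paragraph (m): (m) operates against (d): a current Provisional Waiver is held. (d) is therefore removed.
Exception (e) does not apply: the report relates to a closed matter.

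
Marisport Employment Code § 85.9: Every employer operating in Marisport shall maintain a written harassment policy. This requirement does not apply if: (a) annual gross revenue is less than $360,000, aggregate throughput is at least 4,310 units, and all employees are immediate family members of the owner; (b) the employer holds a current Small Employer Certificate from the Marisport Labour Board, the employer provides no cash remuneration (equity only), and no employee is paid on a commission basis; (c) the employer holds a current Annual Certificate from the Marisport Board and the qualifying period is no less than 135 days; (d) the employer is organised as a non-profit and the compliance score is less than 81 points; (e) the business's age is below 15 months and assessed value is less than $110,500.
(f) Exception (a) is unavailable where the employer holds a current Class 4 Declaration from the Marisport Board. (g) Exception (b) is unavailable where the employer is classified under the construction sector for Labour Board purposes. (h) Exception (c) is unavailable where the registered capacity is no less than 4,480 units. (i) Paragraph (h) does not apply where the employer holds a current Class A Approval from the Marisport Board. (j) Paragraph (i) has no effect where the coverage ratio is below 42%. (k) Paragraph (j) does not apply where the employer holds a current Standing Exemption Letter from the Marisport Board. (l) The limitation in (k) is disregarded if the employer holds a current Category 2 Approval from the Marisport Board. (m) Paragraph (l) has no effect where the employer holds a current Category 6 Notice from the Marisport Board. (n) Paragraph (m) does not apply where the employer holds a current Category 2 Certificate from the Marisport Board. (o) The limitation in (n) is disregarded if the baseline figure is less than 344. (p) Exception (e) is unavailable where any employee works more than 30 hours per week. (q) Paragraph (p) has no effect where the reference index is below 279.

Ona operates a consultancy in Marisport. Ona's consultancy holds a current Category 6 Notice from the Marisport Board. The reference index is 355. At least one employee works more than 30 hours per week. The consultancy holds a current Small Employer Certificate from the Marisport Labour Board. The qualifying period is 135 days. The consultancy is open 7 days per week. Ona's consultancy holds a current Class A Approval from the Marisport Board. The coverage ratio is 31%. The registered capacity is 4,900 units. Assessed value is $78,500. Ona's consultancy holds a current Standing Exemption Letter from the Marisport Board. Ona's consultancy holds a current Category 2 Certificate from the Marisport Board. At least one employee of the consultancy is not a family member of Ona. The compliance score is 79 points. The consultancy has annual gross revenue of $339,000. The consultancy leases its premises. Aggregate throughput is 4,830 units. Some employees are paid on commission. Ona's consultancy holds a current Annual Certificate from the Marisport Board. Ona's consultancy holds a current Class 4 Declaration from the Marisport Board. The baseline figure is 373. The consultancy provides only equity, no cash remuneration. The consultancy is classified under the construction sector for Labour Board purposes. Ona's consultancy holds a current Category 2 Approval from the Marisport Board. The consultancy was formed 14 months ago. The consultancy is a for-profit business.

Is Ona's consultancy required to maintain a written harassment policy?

Yes — Ona's consultancy must maintain a written harassment policy.

Exception (a) fails — at least one employee is not a family member.
Exception (b) does not apply: some employees are paid on commission.
All of (c)'s requirements are met (a current Annual Certificate is held; the qualifying period is 135 days, meeting the 135 days threshold). Turning to paragraphs (h)–(o): (h) is engaged — the registered capacity is 4,900 units, meeting the 4,480 units threshold. (i) would limit (h) — a current Class A Approval is held — but (j) sets (i) aside: (j) operates against (i): the coverage ratio is 31%, below the 42% limit. (k) is engaged (a current Standing Exemption Letter is held), but is set aside by (l): (l) is engaged — a current Category 2 Approval is held. (m) operates (a current Category 6 Notice is held), but is displaced by (n): (n) is engaged — a current Category 2 Certificate is held. (o), which would lift (n), is not engaged — the baseline figure is 373, not less than 344. Exception (c) does not apply.
Exception (d) does not apply: the employer is for-profit.
Exception (e): the business's age is 14 months, below the 15 months limit; assessed value is $78,500, less than the $110,500 limit — every condition holds. Turning to paragraphs (p)–(q): (p) operates — at least one employee exceeds 30 hours/week. (q) does not operate here (the reference index is 355, not below 279), so (p) stands. So (e) is unavailable.
None of the exceptions is available; § 85.9 applies in full.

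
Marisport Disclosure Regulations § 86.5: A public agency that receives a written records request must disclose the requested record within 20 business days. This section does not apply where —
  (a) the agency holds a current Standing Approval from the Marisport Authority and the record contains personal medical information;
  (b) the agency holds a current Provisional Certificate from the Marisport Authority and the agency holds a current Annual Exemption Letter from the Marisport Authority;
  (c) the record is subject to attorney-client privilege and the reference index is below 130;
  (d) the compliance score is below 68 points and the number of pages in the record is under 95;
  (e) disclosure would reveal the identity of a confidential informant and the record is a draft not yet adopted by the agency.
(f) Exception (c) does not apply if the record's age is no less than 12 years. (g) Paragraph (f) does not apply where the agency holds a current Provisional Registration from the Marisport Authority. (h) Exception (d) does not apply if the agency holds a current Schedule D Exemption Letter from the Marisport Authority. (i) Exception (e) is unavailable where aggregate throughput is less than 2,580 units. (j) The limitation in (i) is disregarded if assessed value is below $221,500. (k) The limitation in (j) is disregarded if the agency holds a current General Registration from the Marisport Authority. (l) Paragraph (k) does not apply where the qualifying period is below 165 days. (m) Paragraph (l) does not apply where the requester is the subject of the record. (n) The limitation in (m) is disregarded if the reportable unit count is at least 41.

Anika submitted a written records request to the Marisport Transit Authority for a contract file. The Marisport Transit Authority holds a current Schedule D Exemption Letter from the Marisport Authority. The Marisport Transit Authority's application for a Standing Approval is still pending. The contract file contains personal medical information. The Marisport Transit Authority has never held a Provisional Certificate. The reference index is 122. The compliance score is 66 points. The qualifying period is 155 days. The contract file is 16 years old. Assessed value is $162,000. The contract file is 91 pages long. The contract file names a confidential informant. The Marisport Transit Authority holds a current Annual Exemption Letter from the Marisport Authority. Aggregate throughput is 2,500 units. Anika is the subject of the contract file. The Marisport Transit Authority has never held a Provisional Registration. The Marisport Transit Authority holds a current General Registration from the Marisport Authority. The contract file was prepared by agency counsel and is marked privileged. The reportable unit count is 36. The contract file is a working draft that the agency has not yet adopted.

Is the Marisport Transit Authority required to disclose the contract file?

Exception (a) requires that the agency holds a current Standing Approval from the Marisport Authority; but no current Standing Approval is held, so (a) is unavailable.
Exception (b) fails — the Provisional Certificate is not current.
Exception (c) is satisfied on its face — the contract file is privileged; the reference index is 122, below the 130 limit. But applying paragraphs (f)–(g): (f) is triggered — the record's age is 16 years, meeting the 12 years threshold. (g), which would lift (f), is inapplicable — no current Provisional Registration is held. (c) is therefore removed.
Exception (d) is satisfied on its face — the compliance score is 66 points, below the 68 points limit; the number of pages in the record is 91, under the 95 limit. But applying paragraph (h): (h) operates against (d): a current Schedule D Exemption Letter is held. (d) is therefore removed.
Exception (e)'s conditions are all satisfied: the contract file names a confidential informant; the contract file is an unadopted draft. Turning to paragraphs (i)–(n): (i) operates against (e): aggregate throughput is 2,500 units, less than the 2,580 units limit. (j) is triggered (assessed value is $162,000, below the $221,500 limit), but yields to (k): (k) is engaged — a current General Registration is held. (l) applies (the qualifying period is 155 days, below the 165 days limit), but is itself disapplied by (m): (m) operates against (l): Anika is the subject of the contract file. (n) does not operate here (the reportable unit count is 36, short of 41), so (m) stands. Exception (e) does not apply.
None of the exceptions is available; § 86.5 applies in full.

Yes — the Marisport Transit Authority must disclose the contract file.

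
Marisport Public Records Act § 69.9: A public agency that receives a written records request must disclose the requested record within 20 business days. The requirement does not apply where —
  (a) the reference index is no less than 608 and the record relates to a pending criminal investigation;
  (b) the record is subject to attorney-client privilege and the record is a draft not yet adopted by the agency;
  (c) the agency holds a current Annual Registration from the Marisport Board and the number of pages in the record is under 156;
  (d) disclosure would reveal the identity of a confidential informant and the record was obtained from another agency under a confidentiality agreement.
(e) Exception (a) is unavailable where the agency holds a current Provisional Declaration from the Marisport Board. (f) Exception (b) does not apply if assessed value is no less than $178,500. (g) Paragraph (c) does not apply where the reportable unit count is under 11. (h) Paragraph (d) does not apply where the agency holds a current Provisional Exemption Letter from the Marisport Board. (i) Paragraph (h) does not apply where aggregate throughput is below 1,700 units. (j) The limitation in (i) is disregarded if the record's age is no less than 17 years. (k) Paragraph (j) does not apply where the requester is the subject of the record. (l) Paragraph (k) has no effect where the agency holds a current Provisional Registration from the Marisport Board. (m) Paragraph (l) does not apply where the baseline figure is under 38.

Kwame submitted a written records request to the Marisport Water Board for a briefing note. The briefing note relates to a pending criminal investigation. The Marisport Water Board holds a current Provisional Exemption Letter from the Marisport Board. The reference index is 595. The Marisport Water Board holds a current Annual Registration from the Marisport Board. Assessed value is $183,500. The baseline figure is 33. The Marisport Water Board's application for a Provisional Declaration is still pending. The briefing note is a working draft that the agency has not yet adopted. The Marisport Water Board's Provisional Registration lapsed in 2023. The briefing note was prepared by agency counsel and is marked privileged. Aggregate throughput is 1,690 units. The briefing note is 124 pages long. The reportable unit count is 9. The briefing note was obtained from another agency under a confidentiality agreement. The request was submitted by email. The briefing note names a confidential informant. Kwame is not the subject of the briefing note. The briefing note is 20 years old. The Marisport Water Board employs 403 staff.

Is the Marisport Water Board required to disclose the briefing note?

Yes — the Marisport Water Board must disclose the briefing note.

Exception (a) requires that the reference index is no less than 608; but the reference index is 595, short of 608, so (a) is unavailable.
Exception (b) is satisfied on its face — the briefing note is privileged; the briefing note is an unadopted draft. However, paragraph (f) must be considered: (f) operates against (b): assessed value is $183,500, meeting the $178,500 threshold. (b) is therefore removed.
Exception (c): a current Annual Registration is held; the number of pages in the record is 124, under the 156 limit — every condition holds. But applying paragraph (g): (g) operates — the reportable unit count is 9, under the 11 limit. Exception (c) does not apply.
Exception (d) is satisfied on its face — the briefing note names a confidential informant; the briefing note was obtained under a confidentiality agreement. But applying paragraphs (h)–(m): (h) operates — a current Provisional Exemption Letter is held. (i) operates (aggregate throughput is 1,690 units, below the 1,700 units limit), but yields to (j): (j) is triggered — the record's age is 20 years, meeting the 17 years threshold. (k) is not triggered (Kwame is not the subject of the briefing note), so (j) stands. (d) is therefore removed.
No exception applies. The general rule governs.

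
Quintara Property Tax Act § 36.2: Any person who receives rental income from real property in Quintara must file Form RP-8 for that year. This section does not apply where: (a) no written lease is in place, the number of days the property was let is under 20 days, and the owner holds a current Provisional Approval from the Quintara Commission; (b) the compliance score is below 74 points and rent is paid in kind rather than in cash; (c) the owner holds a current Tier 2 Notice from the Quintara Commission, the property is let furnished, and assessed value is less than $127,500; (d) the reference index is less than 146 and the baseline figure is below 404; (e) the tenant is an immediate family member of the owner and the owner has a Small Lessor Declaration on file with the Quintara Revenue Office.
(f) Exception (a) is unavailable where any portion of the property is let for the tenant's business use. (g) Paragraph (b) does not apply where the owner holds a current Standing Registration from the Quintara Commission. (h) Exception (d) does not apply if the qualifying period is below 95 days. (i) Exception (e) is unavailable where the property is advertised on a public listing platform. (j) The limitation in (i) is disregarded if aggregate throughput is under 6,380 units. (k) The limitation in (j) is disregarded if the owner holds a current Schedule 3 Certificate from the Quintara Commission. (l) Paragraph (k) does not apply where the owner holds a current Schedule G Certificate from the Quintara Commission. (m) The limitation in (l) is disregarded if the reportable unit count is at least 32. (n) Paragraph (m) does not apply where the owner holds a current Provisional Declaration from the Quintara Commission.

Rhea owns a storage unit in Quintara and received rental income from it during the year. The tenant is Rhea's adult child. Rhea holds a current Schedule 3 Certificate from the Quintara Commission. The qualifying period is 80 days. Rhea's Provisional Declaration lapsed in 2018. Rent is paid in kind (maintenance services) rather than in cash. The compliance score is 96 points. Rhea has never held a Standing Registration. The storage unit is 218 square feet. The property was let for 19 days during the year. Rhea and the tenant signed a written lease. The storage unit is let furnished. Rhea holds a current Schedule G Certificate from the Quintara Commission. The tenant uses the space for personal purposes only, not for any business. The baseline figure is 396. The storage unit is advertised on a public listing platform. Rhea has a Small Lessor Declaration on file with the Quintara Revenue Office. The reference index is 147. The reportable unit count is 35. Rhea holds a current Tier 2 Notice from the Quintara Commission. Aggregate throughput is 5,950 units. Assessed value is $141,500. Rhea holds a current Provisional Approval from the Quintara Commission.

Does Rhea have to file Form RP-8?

Exception (a) requires that no written lease is in place; but a written lease is in place, so (a) is unavailable.
Exception (b) does not apply: the compliance score is 96 points, not below 74 points.
Exception (c) requires that assessed value is less than $127,500; but assessed value is $141,500, not less than $127,500, so (c) is unavailable.
Exception (d) fails — the reference index is 147, not less than 146.
Exception (e): the tenant is an immediate family member; a Small Lessor Declaration is on file — every condition holds. However, paragraphs (i)–(n) must be considered: (i) is engaged — the property is publicly advertised. (j) is engaged (aggregate throughput is 5,950 units, under the 6,380 units limit), but is set aside by (k): (k) operates against (j): a current Schedule 3 Certificate is held. (l) is engaged (a current Schedule G Certificate is held), but yields to (m): (m) is triggered — the reportable unit count is 35, meeting the 32 threshold. (n), which would lift (m), is inapplicable — there is no Provisional Declaration in force. (e) is therefore removed.
None of the exceptions is available; § 36.2 applies in full.

Yes — Rhea must file Form RP-8.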